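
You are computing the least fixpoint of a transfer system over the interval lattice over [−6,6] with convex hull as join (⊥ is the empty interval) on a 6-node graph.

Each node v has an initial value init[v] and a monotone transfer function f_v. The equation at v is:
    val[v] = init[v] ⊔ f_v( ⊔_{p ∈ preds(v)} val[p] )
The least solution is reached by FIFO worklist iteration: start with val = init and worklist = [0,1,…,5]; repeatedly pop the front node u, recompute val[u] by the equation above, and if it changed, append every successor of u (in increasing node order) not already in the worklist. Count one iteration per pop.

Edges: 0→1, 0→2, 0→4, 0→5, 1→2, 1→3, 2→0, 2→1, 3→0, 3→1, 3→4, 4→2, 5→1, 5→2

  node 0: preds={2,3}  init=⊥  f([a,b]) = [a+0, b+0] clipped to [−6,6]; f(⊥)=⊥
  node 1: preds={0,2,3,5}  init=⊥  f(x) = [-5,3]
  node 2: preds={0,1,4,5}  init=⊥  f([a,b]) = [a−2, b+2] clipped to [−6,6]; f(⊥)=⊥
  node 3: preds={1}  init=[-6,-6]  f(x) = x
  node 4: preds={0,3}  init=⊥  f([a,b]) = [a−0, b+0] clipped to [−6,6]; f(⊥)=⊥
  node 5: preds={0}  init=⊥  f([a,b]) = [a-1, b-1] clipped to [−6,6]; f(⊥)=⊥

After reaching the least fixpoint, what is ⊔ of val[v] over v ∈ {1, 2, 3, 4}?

Trace (18 dequeues):
  [1] u=0 | in [-6,-6] | out [-6,-6] | prev ⊥ | push {}
  [2] u=1 | in [-6,-6] | out [-5,3] | prev ⊥ | push {}
  [3] u=2 | in [-6,3] | out [-6,5] | prev ⊥ | push {0,1}
  [4] u=3 | in [-5,3] | out [-6,3] | prev [-6,-6] | push {}
  [5] u=4 | in [-6,3] | out [-6,3] | prev ⊥ | push {2}
  [6] u=5 | in [-6,-6] | out [-6,-6] | prev ⊥ | push {}
  [7] u=0 | in [-6,5] | out [-6,5] | prev [-6,-6] | push {4,5}
  [8] u=1 | in [-6,5] | out [-5,3] | ==
  [9] u=2 | in [-6,5] | out [-6,6] | prev [-6,5] | push {0,1}
  [10] u=4 | in [-6,5] | out [-6,5] | prev [-6,3] | push {2}
  [11] u=5 | in [-6,5] | out [-6,4] | prev [-6,-6] | push {}
  [12] u=0 | in [-6,6] | out [-6,6] | prev [-6,5] | push {4,5}
  [13] u=1 | in [-6,6] | out [-5,3] | ==
  [14] u=2 | in [-6,6] | out [-6,6] | ==
  [15] u=4 | in [-6,6] | out [-6,6] | prev [-6,5] | push {2}
  [16] u=5 | in [-6,6] | out [-6,5] | prev [-6,4] | push {1}
  [17] u=2 | in [-6,6] | out [-6,6] | ==
  [18] u=1 | in [-6,6] | out [-5,3] | ==

Converged values:
  [0] [-6,6]
  [1] [-5,3]
  [2] [-6,6]
  [3] [-6,3]
  [4] [-6,6]
  [5] [-6,5]

[-6,6]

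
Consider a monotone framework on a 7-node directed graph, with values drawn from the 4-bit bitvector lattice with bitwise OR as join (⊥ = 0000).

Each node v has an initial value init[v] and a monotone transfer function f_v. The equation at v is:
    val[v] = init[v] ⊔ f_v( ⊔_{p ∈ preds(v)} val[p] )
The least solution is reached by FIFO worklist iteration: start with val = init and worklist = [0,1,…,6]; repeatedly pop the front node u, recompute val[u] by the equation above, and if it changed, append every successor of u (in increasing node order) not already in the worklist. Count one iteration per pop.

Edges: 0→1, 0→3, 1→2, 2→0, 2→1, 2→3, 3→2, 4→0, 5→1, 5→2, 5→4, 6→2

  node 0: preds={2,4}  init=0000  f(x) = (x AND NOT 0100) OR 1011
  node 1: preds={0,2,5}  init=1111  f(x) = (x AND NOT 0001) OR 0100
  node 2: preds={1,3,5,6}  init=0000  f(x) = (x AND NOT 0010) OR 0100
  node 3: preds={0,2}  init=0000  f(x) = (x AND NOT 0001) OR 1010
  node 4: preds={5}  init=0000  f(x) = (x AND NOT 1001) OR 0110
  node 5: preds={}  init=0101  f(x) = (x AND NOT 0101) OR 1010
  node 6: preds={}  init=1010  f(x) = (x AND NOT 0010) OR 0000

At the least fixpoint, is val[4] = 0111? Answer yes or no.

no

Iteration log — 11 steps:
  step 1. node 0  ⊔preds=0000  new=1011  old=0000  +wl: 
  step 2. node 1  ⊔preds=1111  new=1111  stable
  step 3. node 2  ⊔preds=1111  new=1101  old=0000  +wl: 0,1
  step 4. node 3  ⊔preds=1111  new=1110  old=0000  +wl: 2
  step 5. node 4  ⊔preds=0101  new=0110  old=0000  +wl: 
  step 6. node 5  ⊔preds=0000  new=1111  old=0101  +wl: 4
  step 7. node 6  ⊔preds=0000  new=1010  stable
  step 8. node 0  ⊔preds=1111  new=1011  stable
  step 9. node 1  ⊔preds=1111  new=1111  stable
  step 10. node 2  ⊔preds=1111  new=1101  stable
  step 11. node 4  ⊔preds=1111  new=0110  stable

Least fixpoint reached:
  node 0: 1011
  node 1: 1111
  node 2: 1101
  node 3: 1110
  node 4: 0110
  node 5: 1111
  node 6: 1010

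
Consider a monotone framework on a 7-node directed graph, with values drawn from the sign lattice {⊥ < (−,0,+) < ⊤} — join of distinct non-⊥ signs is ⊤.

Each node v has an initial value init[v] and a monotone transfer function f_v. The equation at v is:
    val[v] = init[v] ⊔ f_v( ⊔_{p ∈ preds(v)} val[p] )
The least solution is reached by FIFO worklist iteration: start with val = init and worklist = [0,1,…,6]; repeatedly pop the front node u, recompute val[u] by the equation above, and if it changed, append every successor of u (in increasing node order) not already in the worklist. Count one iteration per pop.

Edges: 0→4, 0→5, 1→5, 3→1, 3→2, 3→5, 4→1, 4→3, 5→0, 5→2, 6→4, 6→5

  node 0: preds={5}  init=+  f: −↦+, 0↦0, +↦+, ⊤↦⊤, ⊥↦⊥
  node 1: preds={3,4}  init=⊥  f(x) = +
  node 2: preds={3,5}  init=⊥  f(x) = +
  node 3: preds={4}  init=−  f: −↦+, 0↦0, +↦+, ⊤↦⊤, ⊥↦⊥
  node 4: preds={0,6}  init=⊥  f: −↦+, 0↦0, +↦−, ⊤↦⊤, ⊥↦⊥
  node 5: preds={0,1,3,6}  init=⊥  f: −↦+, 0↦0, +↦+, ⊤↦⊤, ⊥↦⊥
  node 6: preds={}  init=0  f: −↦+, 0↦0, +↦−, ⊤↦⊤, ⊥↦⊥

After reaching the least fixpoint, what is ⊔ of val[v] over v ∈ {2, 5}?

⊤

Trace (14 dequeues):
  [1] u=0 | in ⊥ | out + | ==
  [2] u=1 | in − | out + | prev ⊥ | push {}
  [3] u=2 | in − | out + | prev ⊥ | push {}
  [4] u=3 | in ⊥ | out − | ==
  [5] u=4 | in ⊤ | out ⊤ | prev ⊥ | push {1,3}
  [6] u=5 | in ⊤ | out ⊤ | prev ⊥ | push {0,2}
  [7] u=6 | in ⊥ | out 0 | ==
  [8] u=1 | in ⊤ | out + | ==
  [9] u=3 | in ⊤ | out ⊤ | prev − | push {1,5}
  [10] u=0 | in ⊤ | out ⊤ | prev + | push {4}
  [11] u=2 | in ⊤ | out + | ==
  [12] u=1 | in ⊤ | out + | ==
  [13] u=5 | in ⊤ | out ⊤ | ==
  [14] u=4 | in ⊤ | out ⊤ | ==

Converged values:
  [0] ⊤
  [1] +
  [2] +
  [3] ⊤
  [4] ⊤
  [5] ⊤
  [6] 0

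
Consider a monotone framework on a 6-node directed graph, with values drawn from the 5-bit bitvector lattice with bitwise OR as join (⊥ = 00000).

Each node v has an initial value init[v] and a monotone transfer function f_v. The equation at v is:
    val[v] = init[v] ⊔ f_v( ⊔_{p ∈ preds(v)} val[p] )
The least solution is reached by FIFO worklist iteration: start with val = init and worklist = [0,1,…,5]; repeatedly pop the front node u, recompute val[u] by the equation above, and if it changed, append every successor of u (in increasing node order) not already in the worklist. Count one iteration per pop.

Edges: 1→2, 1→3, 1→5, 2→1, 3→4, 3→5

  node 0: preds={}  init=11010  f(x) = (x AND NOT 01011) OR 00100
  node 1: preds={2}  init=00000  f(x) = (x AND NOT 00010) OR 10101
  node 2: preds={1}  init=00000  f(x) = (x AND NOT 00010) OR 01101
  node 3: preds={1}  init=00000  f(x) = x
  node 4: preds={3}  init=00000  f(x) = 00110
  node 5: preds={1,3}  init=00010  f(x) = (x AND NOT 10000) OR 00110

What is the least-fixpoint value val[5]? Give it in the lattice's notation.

Trace (11 dequeues):
  [1] u=0 | in 00000 | out 11110 | prev 11010 | push {}
  [2] u=1 | in 00000 | out 10101 | prev 00000 | push {}
  [3] u=2 | in 10101 | out 11101 | prev 00000 | push {1}
  [4] u=3 | in 10101 | out 10101 | prev 00000 | push {}
  [5] u=4 | in 10101 | out 00110 | prev 00000 | push {}
  [6] u=5 | in 10101 | out 00111 | prev 00010 | push {}
  [7] u=1 | in 11101 | out 11101 | prev 10101 | push {2,3,5}
  [8] u=2 | in 11101 | out 11101 | ==
  [9] u=3 | in 11101 | out 11101 | prev 10101 | push {4}
  [10] u=5 | in 11101 | out 01111 | prev 00111 | push {}
  [11] u=4 | in 11101 | out 00110 | ==

Converged values:
  [0] 11110
  [1] 11101
  [2] 11101
  [3] 11101
  [4] 00110
  [5] 01111

01111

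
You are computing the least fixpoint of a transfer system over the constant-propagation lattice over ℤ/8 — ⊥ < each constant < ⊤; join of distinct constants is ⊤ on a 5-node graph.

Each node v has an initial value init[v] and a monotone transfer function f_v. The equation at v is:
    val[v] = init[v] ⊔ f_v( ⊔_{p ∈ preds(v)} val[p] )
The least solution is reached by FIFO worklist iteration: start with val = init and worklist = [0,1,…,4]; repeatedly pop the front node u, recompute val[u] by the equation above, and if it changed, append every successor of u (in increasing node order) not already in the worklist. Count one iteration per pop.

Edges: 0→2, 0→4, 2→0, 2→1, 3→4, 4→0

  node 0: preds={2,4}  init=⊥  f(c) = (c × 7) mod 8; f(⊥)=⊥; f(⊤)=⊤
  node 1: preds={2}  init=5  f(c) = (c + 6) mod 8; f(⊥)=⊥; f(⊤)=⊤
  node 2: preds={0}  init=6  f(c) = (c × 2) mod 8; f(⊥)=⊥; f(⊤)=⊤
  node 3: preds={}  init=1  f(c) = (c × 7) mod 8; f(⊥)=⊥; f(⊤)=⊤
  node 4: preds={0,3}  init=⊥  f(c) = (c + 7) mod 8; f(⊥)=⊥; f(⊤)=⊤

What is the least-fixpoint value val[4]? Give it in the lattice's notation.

⊤

Worklist (9 pops):
  #1 pop 0: in=6 → 2 (was ⊥); enqueue []
  #2 pop 1: in=6 → ⊤ (was 5); enqueue []
  #3 pop 2: in=2 → ⊤ (was 6); enqueue [0,1]
  #4 pop 3: in=⊥ → 1 (no change)
  #5 pop 4: in=⊤ → ⊤ (was ⊥); enqueue []
  #6 pop 0: in=⊤ → ⊤ (was 2); enqueue [2,4]
  #7 pop 1: in=⊤ → ⊤ (no change)
  #8 pop 2: in=⊤ → ⊤ (no change)
  #9 pop 4: in=⊤ → ⊤ (no change)

Fixpoint:
  val[0] = ⊤
  val[1] = ⊤
  val[2] = ⊤
  val[3] = 1
  val[4] = ⊤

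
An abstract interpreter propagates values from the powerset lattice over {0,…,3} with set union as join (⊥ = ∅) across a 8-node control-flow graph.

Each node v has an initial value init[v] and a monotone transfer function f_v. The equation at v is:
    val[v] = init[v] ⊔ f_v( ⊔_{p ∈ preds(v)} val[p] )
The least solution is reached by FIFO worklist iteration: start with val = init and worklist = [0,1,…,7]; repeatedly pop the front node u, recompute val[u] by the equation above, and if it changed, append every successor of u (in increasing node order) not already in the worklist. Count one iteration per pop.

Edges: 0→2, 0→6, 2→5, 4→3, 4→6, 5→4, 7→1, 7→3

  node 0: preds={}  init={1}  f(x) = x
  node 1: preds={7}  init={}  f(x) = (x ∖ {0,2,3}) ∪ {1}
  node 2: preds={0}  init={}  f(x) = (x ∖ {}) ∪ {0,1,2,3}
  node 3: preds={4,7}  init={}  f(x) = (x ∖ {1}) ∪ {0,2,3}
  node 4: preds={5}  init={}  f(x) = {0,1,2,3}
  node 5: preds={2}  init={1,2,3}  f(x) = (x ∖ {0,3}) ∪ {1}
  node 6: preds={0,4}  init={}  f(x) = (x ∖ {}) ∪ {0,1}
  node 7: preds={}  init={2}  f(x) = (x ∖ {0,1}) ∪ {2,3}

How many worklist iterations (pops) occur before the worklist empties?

Trace (10 dequeues):
  [1] u=0 | in {} | out {1} | ==
  [2] u=1 | in {2} | out {1} | prev {} | push {}
  [3] u=2 | in {1} | out {0,1,2,3} | prev {} | push {}
  [4] u=3 | in {2} | out {0,2,3} | prev {} | push {}
  [5] u=4 | in {1,2,3} | out {0,1,2,3} | prev {} | push {3}
  [6] u=5 | in {0,1,2,3} | out {1,2,3} | ==
  [7] u=6 | in {0,1,2,3} | out {0,1,2,3} | prev {} | push {}
  [8] u=7 | in {} | out {2,3} | prev {2} | push {1}
  [9] u=3 | in {0,1,2,3} | out {0,2,3} | ==
  [10] u=1 | in {2,3} | out {1} | ==

Converged values:
  [0] {1}
  [1] {1}
  [2] {0,1,2,3}
  [3] {0,2,3}
  [4] {0,1,2,3}
  [5] {1,2,3}
  [6] {0,1,2,3}
  [7] {2,3}

10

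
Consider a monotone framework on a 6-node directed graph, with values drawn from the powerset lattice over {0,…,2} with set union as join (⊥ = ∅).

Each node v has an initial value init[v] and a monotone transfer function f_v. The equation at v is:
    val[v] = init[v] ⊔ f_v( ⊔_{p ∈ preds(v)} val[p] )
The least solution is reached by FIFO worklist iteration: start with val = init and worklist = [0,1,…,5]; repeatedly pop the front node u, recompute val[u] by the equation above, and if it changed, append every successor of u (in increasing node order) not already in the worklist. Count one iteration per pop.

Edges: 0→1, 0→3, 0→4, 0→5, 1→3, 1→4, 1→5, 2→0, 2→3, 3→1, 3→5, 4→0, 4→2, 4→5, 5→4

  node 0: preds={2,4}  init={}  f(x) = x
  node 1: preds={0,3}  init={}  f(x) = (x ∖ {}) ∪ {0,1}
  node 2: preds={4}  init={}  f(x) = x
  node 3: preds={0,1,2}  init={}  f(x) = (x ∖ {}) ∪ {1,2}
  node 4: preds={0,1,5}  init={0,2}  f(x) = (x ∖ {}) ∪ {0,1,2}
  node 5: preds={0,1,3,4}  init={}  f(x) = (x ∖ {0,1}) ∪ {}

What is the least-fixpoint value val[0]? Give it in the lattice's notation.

Iteration log — 13 steps:
  step 1. node 0  ⊔preds={0,2}  new={0,2}  old={}  +wl: 
  step 2. node 1  ⊔preds={0,2}  new={0,1,2}  old={}  +wl: 
  step 3. node 2  ⊔preds={0,2}  new={0,2}  old={}  +wl: 0
  step 4. node 3  ⊔preds={0,1,2}  new={0,1,2}  old={}  +wl: 1
  step 5. node 4  ⊔preds={0,1,2}  new={0,1,2}  old={0,2}  +wl: 2
  step 6. node 5  ⊔preds={0,1,2}  new={2}  old={}  +wl: 4
  step 7. node 0  ⊔preds={0,1,2}  new={0,1,2}  old={0,2}  +wl: 3,5
  step 8. node 1  ⊔preds={0,1,2}  new={0,1,2}  stable
  step 9. node 2  ⊔preds={0,1,2}  new={0,1,2}  old={0,2}  +wl: 0
  step 10. node 4  ⊔preds={0,1,2}  new={0,1,2}  stable
  step 11. node 3  ⊔preds={0,1,2}  new={0,1,2}  stable
  step 12. node 5  ⊔preds={0,1,2}  new={2}  stable
  step 13. node 0  ⊔preds={0,1,2}  new={0,1,2}  stable

Least fixpoint reached:
  node 0: {0,1,2}
  node 1: {0,1,2}
  node 2: {0,1,2}
  node 3: {0,1,2}
  node 4: {0,1,2}
  node 5: {2}

{0,1,2}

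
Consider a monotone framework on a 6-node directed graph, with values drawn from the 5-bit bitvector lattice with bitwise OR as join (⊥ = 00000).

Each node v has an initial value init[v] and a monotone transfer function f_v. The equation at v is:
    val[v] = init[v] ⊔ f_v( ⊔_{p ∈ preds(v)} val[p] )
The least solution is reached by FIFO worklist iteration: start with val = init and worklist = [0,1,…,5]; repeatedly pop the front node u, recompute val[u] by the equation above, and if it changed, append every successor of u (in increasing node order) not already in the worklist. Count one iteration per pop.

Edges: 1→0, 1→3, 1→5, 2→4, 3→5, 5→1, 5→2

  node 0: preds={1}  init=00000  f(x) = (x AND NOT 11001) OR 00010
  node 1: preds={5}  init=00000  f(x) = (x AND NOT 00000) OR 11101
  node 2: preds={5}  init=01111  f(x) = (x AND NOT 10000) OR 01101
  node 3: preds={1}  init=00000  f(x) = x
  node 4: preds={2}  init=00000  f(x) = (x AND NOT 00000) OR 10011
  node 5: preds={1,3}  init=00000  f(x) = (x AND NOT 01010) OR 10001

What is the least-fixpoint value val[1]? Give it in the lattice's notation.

Worklist (9 pops):
  #1 pop 0: in=00000 → 00010 (was 00000); enqueue []
  #2 pop 1: in=00000 → 11101 (was 00000); enqueue [0]
  #3 pop 2: in=00000 → 01111 (no change)
  #4 pop 3: in=11101 → 11101 (was 00000); enqueue []
  #5 pop 4: in=01111 → 11111 (was 00000); enqueue []
  #6 pop 5: in=11101 → 10101 (was 00000); enqueue [1,2]
  #7 pop 0: in=11101 → 00110 (was 00010); enqueue []
  #8 pop 1: in=10101 → 11101 (no change)
  #9 pop 2: in=10101 → 01111 (no change)

Fixpoint:
  val[0] = 00110
  val[1] = 11101
  val[2] = 01111
  val[3] = 11101
  val[4] = 11111
  val[5] = 10101

11101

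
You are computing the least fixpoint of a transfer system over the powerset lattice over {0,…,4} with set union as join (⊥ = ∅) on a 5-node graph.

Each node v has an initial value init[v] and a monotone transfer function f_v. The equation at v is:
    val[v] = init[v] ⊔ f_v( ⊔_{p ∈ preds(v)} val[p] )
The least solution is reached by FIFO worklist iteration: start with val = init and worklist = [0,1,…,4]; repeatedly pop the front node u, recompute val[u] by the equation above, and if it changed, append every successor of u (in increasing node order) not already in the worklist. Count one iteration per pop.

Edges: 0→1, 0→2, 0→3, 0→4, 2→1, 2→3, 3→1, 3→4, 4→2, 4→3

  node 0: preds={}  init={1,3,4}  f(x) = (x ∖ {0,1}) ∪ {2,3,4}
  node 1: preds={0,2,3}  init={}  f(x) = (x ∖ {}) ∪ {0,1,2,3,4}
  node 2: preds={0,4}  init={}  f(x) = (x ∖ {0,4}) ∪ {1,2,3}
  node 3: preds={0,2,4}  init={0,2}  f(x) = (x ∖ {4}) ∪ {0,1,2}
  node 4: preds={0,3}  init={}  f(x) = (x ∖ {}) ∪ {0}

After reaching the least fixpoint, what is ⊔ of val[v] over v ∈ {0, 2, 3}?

{0,1,2,3,4}

Iteration log — 8 steps:
  step 1. node 0  ⊔preds={}  new={1,2,3,4}  old={1,3,4}  +wl: 
  step 2. node 1  ⊔preds={0,1,2,3,4}  new={0,1,2,3,4}  old={}  +wl: 
  step 3. node 2  ⊔preds={1,2,3,4}  new={1,2,3}  old={}  +wl: 1
  step 4. node 3  ⊔preds={1,2,3,4}  new={0,1,2,3}  old={0,2}  +wl: 
  step 5. node 4  ⊔preds={0,1,2,3,4}  new={0,1,2,3,4}  old={}  +wl: 2,3
  step 6. node 1  ⊔preds={0,1,2,3,4}  new={0,1,2,3,4}  stable
  step 7. node 2  ⊔preds={0,1,2,3,4}  new={1,2,3}  stable
  step 8. node 3  ⊔preds={0,1,2,3,4}  new={0,1,2,3}  stable

Least fixpoint reached:
  node 0: {1,2,3,4}
  node 1: {0,1,2,3,4}
  node 2: {1,2,3}
  node 3: {0,1,2,3}
  node 4: {0,1,2,3,4}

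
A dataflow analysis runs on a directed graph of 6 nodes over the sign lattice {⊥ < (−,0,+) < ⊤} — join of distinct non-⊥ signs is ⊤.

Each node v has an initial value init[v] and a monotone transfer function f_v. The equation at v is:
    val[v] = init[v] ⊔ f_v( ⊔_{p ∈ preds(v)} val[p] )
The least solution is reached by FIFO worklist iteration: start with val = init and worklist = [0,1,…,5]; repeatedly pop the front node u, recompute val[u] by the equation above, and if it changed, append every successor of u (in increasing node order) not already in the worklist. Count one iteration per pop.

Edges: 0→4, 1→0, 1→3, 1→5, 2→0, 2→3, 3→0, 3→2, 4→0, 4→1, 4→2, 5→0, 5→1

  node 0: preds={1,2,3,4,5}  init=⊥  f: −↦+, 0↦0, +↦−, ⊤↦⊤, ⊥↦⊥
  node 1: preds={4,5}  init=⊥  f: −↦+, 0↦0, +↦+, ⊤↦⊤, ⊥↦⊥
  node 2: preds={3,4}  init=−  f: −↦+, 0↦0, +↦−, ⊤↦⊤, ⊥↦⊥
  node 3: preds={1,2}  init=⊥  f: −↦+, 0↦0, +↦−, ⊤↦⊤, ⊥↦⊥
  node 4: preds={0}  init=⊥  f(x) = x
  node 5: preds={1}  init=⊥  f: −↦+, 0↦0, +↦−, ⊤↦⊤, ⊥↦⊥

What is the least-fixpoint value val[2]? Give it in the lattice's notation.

Worklist (20 pops):
  #1 pop 0: in=− → + (was ⊥); enqueue []
  #2 pop 1: in=⊥ → ⊥ (no change)
  #3 pop 2: in=⊥ → − (no change)
  #4 pop 3: in=− → + (was ⊥); enqueue [0,2]
  #5 pop 4: in=+ → + (was ⊥); enqueue [1]
  #6 pop 5: in=⊥ → ⊥ (no change)
  #7 pop 0: in=⊤ → ⊤ (was +); enqueue [4]
  #8 pop 2: in=+ → − (no change)
  #9 pop 1: in=+ → + (was ⊥); enqueue [0,3,5]
  #10 pop 4: in=⊤ → ⊤ (was +); enqueue [1,2]
  #11 pop 0: in=⊤ → ⊤ (no change)
  #12 pop 3: in=⊤ → ⊤ (was +); enqueue [0]
  #13 pop 5: in=+ → − (was ⊥); enqueue []
  #14 pop 1: in=⊤ → ⊤ (was +); enqueue [3,5]
  #15 pop 2: in=⊤ → ⊤ (was −); enqueue []
  #16 pop 0: in=⊤ → ⊤ (no change)
  #17 pop 3: in=⊤ → ⊤ (no change)
  #18 pop 5: in=⊤ → ⊤ (was −); enqueue [0,1]
  #19 pop 0: in=⊤ → ⊤ (no change)
  #20 pop 1: in=⊤ → ⊤ (no change)

Fixpoint:
  val[0] = ⊤
  val[1] = ⊤
  val[2] = ⊤
  val[3] = ⊤
  val[4] = ⊤
  val[5] = ⊤

⊤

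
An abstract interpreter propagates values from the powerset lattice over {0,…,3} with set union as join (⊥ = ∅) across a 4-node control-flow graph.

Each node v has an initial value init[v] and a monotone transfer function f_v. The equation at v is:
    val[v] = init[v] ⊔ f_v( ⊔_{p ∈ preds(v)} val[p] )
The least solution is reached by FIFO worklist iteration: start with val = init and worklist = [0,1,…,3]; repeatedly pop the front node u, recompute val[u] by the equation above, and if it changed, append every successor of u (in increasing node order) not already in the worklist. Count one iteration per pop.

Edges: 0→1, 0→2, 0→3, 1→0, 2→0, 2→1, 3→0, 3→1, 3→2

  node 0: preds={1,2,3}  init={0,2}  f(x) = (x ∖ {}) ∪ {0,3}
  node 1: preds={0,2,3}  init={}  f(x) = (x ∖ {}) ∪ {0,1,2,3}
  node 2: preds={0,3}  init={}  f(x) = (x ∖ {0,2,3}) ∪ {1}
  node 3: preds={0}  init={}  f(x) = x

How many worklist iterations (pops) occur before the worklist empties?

Trace (11 dequeues):
  [1] u=0 | in {} | out {0,2,3} | prev {0,2} | push {}
  [2] u=1 | in {0,2,3} | out {0,1,2,3} | prev {} | push {0}
  [3] u=2 | in {0,2,3} | out {1} | prev {} | push {1}
  [4] u=3 | in {0,2,3} | out {0,2,3} | prev {} | push {2}
  [5] u=0 | in {0,1,2,3} | out {0,1,2,3} | prev {0,2,3} | push {3}
  [6] u=1 | in {0,1,2,3} | out {0,1,2,3} | ==
  [7] u=2 | in {0,1,2,3} | out {1} | ==
  [8] u=3 | in {0,1,2,3} | out {0,1,2,3} | prev {0,2,3} | push {0,1,2}
  [9] u=0 | in {0,1,2,3} | out {0,1,2,3} | ==
  [10] u=1 | in {0,1,2,3} | out {0,1,2,3} | ==
  [11] u=2 | in {0,1,2,3} | out {1} | ==

Converged values:
  [0] {0,1,2,3}
  [1] {0,1,2,3}
  [2] {1}
  [3] {0,1,2,3}

11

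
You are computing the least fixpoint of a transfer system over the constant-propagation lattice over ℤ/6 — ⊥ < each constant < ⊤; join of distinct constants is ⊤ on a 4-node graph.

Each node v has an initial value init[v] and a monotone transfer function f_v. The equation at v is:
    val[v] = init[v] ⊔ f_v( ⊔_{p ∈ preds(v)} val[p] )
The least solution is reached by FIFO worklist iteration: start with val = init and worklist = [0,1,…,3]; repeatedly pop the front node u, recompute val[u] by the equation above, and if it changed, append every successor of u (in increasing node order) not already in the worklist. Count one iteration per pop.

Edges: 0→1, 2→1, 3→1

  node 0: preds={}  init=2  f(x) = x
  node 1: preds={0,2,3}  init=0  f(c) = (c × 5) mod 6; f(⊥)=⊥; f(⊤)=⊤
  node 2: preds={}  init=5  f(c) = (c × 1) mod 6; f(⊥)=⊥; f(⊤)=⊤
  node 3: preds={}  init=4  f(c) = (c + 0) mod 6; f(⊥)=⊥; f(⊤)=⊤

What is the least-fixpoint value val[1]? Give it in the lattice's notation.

⊤

Iteration log — 4 steps:
  step 1. node 0  ⊔preds=⊥  new=2  stable
  step 2. node 1  ⊔preds=⊤  new=⊤  old=0  +wl: 
  step 3. node 2  ⊔preds=⊥  new=5  stable
  step 4. node 3  ⊔preds=⊥  new=4  stable

Least fixpoint reached:
  node 0: 2
  node 1: ⊤
  node 2: 5
  node 3: 4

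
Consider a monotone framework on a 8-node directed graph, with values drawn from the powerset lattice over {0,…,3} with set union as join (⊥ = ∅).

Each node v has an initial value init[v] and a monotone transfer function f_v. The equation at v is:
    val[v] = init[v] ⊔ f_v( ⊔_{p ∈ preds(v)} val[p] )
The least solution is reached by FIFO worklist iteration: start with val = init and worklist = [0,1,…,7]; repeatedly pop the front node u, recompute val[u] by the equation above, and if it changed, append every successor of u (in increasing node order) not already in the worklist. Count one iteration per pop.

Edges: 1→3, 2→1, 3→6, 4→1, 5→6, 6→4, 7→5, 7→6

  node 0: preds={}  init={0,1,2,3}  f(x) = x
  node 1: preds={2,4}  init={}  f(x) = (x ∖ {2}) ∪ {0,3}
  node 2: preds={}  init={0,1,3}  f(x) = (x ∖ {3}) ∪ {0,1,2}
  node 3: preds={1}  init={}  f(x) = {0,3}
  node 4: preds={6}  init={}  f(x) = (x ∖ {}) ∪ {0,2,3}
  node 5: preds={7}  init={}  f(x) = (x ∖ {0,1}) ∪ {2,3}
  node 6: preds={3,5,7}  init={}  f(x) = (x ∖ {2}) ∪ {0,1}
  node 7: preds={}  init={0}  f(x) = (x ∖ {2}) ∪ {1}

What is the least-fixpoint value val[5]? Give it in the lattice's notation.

{2,3}

Trace (13 dequeues):
  [1] u=0 | in {} | out {0,1,2,3} | ==
  [2] u=1 | in {0,1,3} | out {0,1,3} | prev {} | push {}
  [3] u=2 | in {} | out {0,1,2,3} | prev {0,1,3} | push {1}
  [4] u=3 | in {0,1,3} | out {0,3} | prev {} | push {}
  [5] u=4 | in {} | out {0,2,3} | prev {} | push {}
  [6] u=5 | in {0} | out {2,3} | prev {} | push {}
  [7] u=6 | in {0,2,3} | out {0,1,3} | prev {} | push {4}
  [8] u=7 | in {} | out {0,1} | prev {0} | push {5,6}
  [9] u=1 | in {0,1,2,3} | out {0,1,3} | ==
  [10] u=4 | in {0,1,3} | out {0,1,2,3} | prev {0,2,3} | push {1}
  [11] u=5 | in {0,1} | out {2,3} | ==
  [12] u=6 | in {0,1,2,3} | out {0,1,3} | ==
  [13] u=1 | in {0,1,2,3} | out {0,1,3} | ==

Converged values:
  [0] {0,1,2,3}
  [1] {0,1,3}
  [2] {0,1,2,3}
  [3] {0,3}
  [4] {0,1,2,3}
  [5] {2,3}
  [6] {0,1,3}
  [7] {0,1}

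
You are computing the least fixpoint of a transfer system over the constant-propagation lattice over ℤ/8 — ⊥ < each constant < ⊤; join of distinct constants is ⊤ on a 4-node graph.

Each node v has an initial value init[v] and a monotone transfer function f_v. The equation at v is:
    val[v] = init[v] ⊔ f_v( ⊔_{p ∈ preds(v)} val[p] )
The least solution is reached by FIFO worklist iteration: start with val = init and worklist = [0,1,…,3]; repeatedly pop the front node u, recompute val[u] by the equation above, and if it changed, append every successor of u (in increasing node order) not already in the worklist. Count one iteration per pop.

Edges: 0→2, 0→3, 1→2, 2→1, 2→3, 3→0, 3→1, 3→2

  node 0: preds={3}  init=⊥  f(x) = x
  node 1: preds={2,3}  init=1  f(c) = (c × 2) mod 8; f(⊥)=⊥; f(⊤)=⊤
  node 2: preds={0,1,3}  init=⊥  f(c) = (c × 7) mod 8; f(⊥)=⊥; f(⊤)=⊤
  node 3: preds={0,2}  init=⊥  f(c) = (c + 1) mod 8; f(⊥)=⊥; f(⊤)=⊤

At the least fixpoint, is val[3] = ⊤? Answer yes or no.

yes

Worklist (12 pops):
  #1 pop 0: in=⊥ → ⊥ (no change)
  #2 pop 1: in=⊥ → 1 (no change)
  #3 pop 2: in=1 → 7 (was ⊥); enqueue [1]
  #4 pop 3: in=7 → 0 (was ⊥); enqueue [0,2]
  #5 pop 1: in=⊤ → ⊤ (was 1); enqueue []
  #6 pop 0: in=0 → 0 (was ⊥); enqueue [3]
  #7 pop 2: in=⊤ → ⊤ (was 7); enqueue [1]
  #8 pop 3: in=⊤ → ⊤ (was 0); enqueue [0,2]
  #9 pop 1: in=⊤ → ⊤ (no change)
  #10 pop 0: in=⊤ → ⊤ (was 0); enqueue [3]
  #11 pop 2: in=⊤ → ⊤ (no change)
  #12 pop 3: in=⊤ → ⊤ (no change)

Fixpoint:
  val[0] = ⊤
  val[1] = ⊤
  val[2] = ⊤
  val[3] = ⊤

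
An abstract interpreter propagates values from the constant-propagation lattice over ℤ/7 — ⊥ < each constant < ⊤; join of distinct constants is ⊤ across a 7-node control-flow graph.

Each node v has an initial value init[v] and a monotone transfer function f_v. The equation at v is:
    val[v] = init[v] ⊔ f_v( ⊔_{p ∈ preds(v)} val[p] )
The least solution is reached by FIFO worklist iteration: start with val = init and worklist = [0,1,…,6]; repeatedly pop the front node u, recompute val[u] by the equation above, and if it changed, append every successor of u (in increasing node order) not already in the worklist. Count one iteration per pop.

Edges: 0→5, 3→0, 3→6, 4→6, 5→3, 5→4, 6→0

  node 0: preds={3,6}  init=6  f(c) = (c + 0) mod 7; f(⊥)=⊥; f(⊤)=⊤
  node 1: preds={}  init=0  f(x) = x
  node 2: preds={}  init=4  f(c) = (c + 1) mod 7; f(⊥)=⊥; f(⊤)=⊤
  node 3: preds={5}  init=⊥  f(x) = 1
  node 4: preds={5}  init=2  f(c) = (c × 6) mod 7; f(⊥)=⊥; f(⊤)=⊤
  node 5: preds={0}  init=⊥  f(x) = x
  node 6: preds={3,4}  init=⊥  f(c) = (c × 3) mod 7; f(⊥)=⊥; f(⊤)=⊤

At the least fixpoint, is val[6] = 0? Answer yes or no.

Worklist (14 pops):
  #1 pop 0: in=⊥ → 6 (no change)
  #2 pop 1: in=⊥ → 0 (no change)
  #3 pop 2: in=⊥ → 4 (no change)
  #4 pop 3: in=⊥ → 1 (was ⊥); enqueue [0]
  #5 pop 4: in=⊥ → 2 (no change)
  #6 pop 5: in=6 → 6 (was ⊥); enqueue [3,4]
  #7 pop 6: in=⊤ → ⊤ (was ⊥); enqueue []
  #8 pop 0: in=⊤ → ⊤ (was 6); enqueue [5]
  #9 pop 3: in=6 → 1 (no change)
  #10 pop 4: in=6 → ⊤ (was 2); enqueue [6]
  #11 pop 5: in=⊤ → ⊤ (was 6); enqueue [3,4]
  #12 pop 6: in=⊤ → ⊤ (no change)
  #13 pop 3: in=⊤ → 1 (no change)
  #14 pop 4: in=⊤ → ⊤ (no change)

Fixpoint:
  val[0] = ⊤
  val[1] = 0
  val[2] = 4
  val[3] = 1
  val[4] = ⊤
  val[5] = ⊤
  val[6] = ⊤

no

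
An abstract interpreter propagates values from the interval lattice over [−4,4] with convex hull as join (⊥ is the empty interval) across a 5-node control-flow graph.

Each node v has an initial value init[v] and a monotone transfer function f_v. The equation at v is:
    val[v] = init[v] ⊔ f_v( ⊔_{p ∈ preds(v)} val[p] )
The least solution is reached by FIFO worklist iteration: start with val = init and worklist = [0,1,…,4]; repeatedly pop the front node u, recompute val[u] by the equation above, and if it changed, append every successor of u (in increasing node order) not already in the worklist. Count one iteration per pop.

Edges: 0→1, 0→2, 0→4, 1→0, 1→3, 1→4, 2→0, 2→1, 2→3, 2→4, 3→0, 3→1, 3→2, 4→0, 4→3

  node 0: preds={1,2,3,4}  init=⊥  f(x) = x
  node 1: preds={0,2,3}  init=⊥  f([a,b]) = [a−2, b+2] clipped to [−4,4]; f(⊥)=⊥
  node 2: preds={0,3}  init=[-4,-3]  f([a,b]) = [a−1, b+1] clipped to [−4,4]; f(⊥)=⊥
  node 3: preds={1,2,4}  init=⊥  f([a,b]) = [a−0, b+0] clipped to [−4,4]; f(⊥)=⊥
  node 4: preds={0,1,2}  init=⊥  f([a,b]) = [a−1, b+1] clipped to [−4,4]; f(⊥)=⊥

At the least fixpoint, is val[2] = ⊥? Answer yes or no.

Trace (20 dequeues):
  [1] u=0 | in [-4,-3] | out [-4,-3] | prev ⊥ | push {}
  [2] u=1 | in [-4,-3] | out [-4,-1] | prev ⊥ | push {0}
  [3] u=2 | in [-4,-3] | out [-4,-2] | prev [-4,-3] | push {1}
  [4] u=3 | in [-4,-1] | out [-4,-1] | prev ⊥ | push {2}
  [5] u=4 | in [-4,-1] | out [-4,0] | prev ⊥ | push {3}
  [6] u=0 | in [-4,0] | out [-4,0] | prev [-4,-3] | push {4}
  [7] u=1 | in [-4,0] | out [-4,2] | prev [-4,-1] | push {0}
  [8] u=2 | in [-4,0] | out [-4,1] | prev [-4,-2] | push {1}
  [9] u=3 | in [-4,2] | out [-4,2] | prev [-4,-1] | push {2}
  [10] u=4 | in [-4,2] | out [-4,3] | prev [-4,0] | push {3}
  [11] u=0 | in [-4,3] | out [-4,3] | prev [-4,0] | push {4}
  [12] u=1 | in [-4,3] | out [-4,4] | prev [-4,2] | push {0}
  [13] u=2 | in [-4,3] | out [-4,4] | prev [-4,1] | push {1}
  [14] u=3 | in [-4,4] | out [-4,4] | prev [-4,2] | push {2}
  [15] u=4 | in [-4,4] | out [-4,4] | prev [-4,3] | push {3}
  [16] u=0 | in [-4,4] | out [-4,4] | prev [-4,3] | push {4}
  [17] u=1 | in [-4,4] | out [-4,4] | ==
  [18] u=2 | in [-4,4] | out [-4,4] | ==
  [19] u=3 | in [-4,4] | out [-4,4] | ==
  [20] u=4 | in [-4,4] | out [-4,4] | ==

Converged values:
  [0] [-4,4]
  [1] [-4,4]
  [2] [-4,4]
  [3] [-4,4]
  [4] [-4,4]

no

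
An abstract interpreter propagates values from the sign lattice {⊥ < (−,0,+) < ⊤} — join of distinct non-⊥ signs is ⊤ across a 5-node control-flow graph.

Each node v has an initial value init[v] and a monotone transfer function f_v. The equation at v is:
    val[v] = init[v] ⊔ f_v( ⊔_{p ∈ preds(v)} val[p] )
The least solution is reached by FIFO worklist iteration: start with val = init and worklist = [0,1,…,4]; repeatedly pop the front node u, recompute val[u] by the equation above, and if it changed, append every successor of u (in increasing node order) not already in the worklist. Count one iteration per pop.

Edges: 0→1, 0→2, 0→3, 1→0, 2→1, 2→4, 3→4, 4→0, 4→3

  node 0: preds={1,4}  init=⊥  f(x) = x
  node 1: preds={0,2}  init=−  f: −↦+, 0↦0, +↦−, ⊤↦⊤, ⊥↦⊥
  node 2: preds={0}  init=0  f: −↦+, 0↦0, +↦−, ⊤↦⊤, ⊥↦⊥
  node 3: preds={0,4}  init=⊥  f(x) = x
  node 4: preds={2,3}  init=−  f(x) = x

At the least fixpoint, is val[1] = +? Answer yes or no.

no

Iteration log — 10 steps:
  step 1. node 0  ⊔preds=−  new=−  old=⊥  +wl: 
  step 2. node 1  ⊔preds=⊤  new=⊤  old=−  +wl: 0
  step 3. node 2  ⊔preds=−  new=⊤  old=0  +wl: 1
  step 4. node 3  ⊔preds=−  new=−  old=⊥  +wl: 
  step 5. node 4  ⊔preds=⊤  new=⊤  old=−  +wl: 3
  step 6. node 0  ⊔preds=⊤  new=⊤  old=−  +wl: 2
  step 7. node 1  ⊔preds=⊤  new=⊤  stable
  step 8. node 3  ⊔preds=⊤  new=⊤  old=−  +wl: 4
  step 9. node 2  ⊔preds=⊤  new=⊤  stable
  step 10. node 4  ⊔preds=⊤  new=⊤  stable

Least fixpoint reached:
  node 0: ⊤
  node 1: ⊤
  node 2: ⊤
  node 3: ⊤
  node 4: ⊤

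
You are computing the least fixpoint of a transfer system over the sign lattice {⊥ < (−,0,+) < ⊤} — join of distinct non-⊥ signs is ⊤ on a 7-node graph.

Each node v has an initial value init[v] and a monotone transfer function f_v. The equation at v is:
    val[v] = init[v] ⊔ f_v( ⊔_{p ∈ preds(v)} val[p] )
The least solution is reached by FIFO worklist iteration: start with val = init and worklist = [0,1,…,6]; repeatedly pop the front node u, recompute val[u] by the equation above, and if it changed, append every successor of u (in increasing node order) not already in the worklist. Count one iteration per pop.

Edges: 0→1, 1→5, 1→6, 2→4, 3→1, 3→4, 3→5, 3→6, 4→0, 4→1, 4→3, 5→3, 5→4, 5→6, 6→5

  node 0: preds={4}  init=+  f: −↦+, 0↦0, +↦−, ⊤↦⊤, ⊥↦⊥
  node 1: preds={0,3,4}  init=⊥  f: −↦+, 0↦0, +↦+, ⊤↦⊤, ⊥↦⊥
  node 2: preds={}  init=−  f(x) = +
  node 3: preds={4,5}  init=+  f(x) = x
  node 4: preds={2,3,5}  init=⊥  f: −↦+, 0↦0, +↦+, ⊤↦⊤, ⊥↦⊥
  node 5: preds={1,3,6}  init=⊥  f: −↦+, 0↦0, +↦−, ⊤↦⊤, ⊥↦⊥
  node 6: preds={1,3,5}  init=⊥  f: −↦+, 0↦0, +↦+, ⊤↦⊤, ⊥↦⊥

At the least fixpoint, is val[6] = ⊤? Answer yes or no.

Worklist (16 pops):
  #1 pop 0: in=⊥ → + (no change)
  #2 pop 1: in=+ → + (was ⊥); enqueue []
  #3 pop 2: in=⊥ → ⊤ (was −); enqueue []
  #4 pop 3: in=⊥ → + (no change)
  #5 pop 4: in=⊤ → ⊤ (was ⊥); enqueue [0,1,3]
  #6 pop 5: in=+ → − (was ⊥); enqueue [4]
  #7 pop 6: in=⊤ → ⊤ (was ⊥); enqueue [5]
  #8 pop 0: in=⊤ → ⊤ (was +); enqueue []
  #9 pop 1: in=⊤ → ⊤ (was +); enqueue [6]
  #10 pop 3: in=⊤ → ⊤ (was +); enqueue [1]
  #11 pop 4: in=⊤ → ⊤ (no change)
  #12 pop 5: in=⊤ → ⊤ (was −); enqueue [3,4]
  #13 pop 6: in=⊤ → ⊤ (no change)
  #14 pop 1: in=⊤ → ⊤ (no change)
  #15 pop 3: in=⊤ → ⊤ (no change)
  #16 pop 4: in=⊤ → ⊤ (no change)

Fixpoint:
  val[0] = ⊤
  val[1] = ⊤
  val[2] = ⊤
  val[3] = ⊤
  val[4] = ⊤
  val[5] = ⊤
  val[6] = ⊤

yes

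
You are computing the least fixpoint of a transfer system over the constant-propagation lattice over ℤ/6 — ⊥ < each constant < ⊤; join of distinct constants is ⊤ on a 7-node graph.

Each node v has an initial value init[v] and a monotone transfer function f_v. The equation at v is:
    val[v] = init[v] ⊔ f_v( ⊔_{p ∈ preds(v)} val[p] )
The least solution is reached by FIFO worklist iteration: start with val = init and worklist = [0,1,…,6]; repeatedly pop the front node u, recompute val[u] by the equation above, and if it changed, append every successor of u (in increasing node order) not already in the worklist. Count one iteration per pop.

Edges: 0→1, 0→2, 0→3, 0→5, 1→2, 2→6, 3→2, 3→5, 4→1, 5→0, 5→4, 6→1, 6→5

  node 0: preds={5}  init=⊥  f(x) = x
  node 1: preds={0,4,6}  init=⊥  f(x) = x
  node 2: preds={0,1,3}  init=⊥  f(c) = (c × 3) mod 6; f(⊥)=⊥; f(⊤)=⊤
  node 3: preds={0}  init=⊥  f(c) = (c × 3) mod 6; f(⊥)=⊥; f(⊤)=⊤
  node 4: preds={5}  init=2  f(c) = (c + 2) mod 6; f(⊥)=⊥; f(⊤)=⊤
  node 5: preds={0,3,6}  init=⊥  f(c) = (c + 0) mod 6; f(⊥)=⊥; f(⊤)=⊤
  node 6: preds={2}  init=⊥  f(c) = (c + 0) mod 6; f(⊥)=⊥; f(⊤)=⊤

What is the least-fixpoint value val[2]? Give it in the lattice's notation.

Worklist (25 pops):
  #1 pop 0: in=⊥ → ⊥ (no change)
  #2 pop 1: in=2 → 2 (was ⊥); enqueue []
  #3 pop 2: in=2 → 0 (was ⊥); enqueue []
  #4 pop 3: in=⊥ → ⊥ (no change)
  #5 pop 4: in=⊥ → 2 (no change)
  #6 pop 5: in=⊥ → ⊥ (no change)
  #7 pop 6: in=0 → 0 (was ⊥); enqueue [1,5]
  #8 pop 1: in=⊤ → ⊤ (was 2); enqueue [2]
  #9 pop 5: in=0 → 0 (was ⊥); enqueue [0,4]
  #10 pop 2: in=⊤ → ⊤ (was 0); enqueue [6]
  #11 pop 0: in=0 → 0 (was ⊥); enqueue [1,2,3,5]
  #12 pop 4: in=0 → 2 (no change)
  #13 pop 6: in=⊤ → ⊤ (was 0); enqueue []
  #14 pop 1: in=⊤ → ⊤ (no change)
  #15 pop 2: in=⊤ → ⊤ (no change)
  #16 pop 3: in=0 → 0 (was ⊥); enqueue [2]
  #17 pop 5: in=⊤ → ⊤ (was 0); enqueue [0,4]
  #18 pop 2: in=⊤ → ⊤ (no change)
  #19 pop 0: in=⊤ → ⊤ (was 0); enqueue [1,2,3,5]
  #20 pop 4: in=⊤ → ⊤ (was 2); enqueue []
  #21 pop 1: in=⊤ → ⊤ (no change)
  #22 pop 2: in=⊤ → ⊤ (no change)
  #23 pop 3: in=⊤ → ⊤ (was 0); enqueue [2]
  #24 pop 5: in=⊤ → ⊤ (no change)
  #25 pop 2: in=⊤ → ⊤ (no change)

Fixpoint:
  val[0] = ⊤
  val[1] = ⊤
  val[2] = ⊤
  val[3] = ⊤
  val[4] = ⊤
  val[5] = ⊤
  val[6] = ⊤

⊤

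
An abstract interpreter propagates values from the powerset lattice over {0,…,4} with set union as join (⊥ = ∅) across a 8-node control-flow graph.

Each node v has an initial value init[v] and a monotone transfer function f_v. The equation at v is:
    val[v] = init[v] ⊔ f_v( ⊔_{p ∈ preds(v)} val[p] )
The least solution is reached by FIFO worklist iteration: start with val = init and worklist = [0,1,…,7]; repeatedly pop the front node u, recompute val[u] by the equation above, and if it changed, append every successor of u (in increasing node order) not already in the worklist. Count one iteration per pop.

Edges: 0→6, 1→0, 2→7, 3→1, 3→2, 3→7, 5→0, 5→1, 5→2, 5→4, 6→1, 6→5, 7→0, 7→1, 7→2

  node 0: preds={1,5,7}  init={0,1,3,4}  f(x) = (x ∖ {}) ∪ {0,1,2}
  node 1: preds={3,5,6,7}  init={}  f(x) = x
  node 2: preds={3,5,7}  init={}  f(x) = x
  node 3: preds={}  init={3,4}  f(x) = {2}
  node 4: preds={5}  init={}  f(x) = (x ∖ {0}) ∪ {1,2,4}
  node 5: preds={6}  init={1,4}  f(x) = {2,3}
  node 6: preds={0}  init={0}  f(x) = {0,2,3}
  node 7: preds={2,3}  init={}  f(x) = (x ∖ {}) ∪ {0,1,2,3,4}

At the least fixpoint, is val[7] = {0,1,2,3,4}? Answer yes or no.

Iteration log — 15 steps:
  step 1. node 0  ⊔preds={1,4}  new={0,1,2,3,4}  old={0,1,3,4}  +wl: 
  step 2. node 1  ⊔preds={0,1,3,4}  new={0,1,3,4}  old={}  +wl: 0
  step 3. node 2  ⊔preds={1,3,4}  new={1,3,4}  old={}  +wl: 
  step 4. node 3  ⊔preds={}  new={2,3,4}  old={3,4}  +wl: 1,2
  step 5. node 4  ⊔preds={1,4}  new={1,2,4}  old={}  +wl: 
  step 6. node 5  ⊔preds={0}  new={1,2,3,4}  old={1,4}  +wl: 4
  step 7. node 6  ⊔preds={0,1,2,3,4}  new={0,2,3}  old={0}  +wl: 5
  step 8. node 7  ⊔preds={1,2,3,4}  new={0,1,2,3,4}  old={}  +wl: 
  step 9. node 0  ⊔preds={0,1,2,3,4}  new={0,1,2,3,4}  stable
  step 10. node 1  ⊔preds={0,1,2,3,4}  new={0,1,2,3,4}  old={0,1,3,4}  +wl: 0
  step 11. node 2  ⊔preds={0,1,2,3,4}  new={0,1,2,3,4}  old={1,3,4}  +wl: 7
  step 12. node 4  ⊔preds={1,2,3,4}  new={1,2,3,4}  old={1,2,4}  +wl: 
  step 13. node 5  ⊔preds={0,2,3}  new={1,2,3,4}  stable
  step 14. node 0  ⊔preds={0,1,2,3,4}  new={0,1,2,3,4}  stable
  step 15. node 7  ⊔preds={0,1,2,3,4}  new={0,1,2,3,4}  stable

Least fixpoint reached:
  node 0: {0,1,2,3,4}
  node 1: {0,1,2,3,4}
  node 2: {0,1,2,3,4}
  node 3: {2,3,4}
  node 4: {1,2,3,4}
  node 5: {1,2,3,4}
  node 6: {0,2,3}
  node 7: {0,1,2,3,4}

yes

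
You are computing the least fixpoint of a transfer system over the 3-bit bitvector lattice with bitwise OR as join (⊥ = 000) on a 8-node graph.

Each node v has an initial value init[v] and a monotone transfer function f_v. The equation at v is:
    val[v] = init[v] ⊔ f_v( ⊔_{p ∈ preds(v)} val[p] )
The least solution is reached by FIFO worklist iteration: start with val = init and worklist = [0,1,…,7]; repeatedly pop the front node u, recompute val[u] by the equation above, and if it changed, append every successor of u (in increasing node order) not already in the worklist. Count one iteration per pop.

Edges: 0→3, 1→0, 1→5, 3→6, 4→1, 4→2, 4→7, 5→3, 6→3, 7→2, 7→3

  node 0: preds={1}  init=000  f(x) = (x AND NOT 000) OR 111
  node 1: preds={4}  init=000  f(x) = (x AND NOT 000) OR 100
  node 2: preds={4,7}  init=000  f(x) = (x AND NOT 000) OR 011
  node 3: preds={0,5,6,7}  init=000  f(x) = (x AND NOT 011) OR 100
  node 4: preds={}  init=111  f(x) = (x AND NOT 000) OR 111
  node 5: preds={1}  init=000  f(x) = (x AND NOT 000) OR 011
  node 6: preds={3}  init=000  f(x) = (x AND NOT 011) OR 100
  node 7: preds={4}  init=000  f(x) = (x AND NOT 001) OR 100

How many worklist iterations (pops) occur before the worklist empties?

11

Iteration log — 11 steps:
  step 1. node 0  ⊔preds=000  new=111  old=000  +wl: 
  step 2. node 1  ⊔preds=111  new=111  old=000  +wl: 0
  step 3. node 2  ⊔preds=111  new=111  old=000  +wl: 
  step 4. node 3  ⊔preds=111  new=100  old=000  +wl: 
  step 5. node 4  ⊔preds=000  new=111  stable
  step 6. node 5  ⊔preds=111  new=111  old=000  +wl: 3
  step 7. node 6  ⊔preds=100  new=100  old=000  +wl: 
  step 8. node 7  ⊔preds=111  new=110  old=000  +wl: 2
  step 9. node 0  ⊔preds=111  new=111  stable
  step 10. node 3  ⊔preds=111  new=100  stable
  step 11. node 2  ⊔preds=111  new=111  stable

Least fixpoint reached:
  node 0: 111
  node 1: 111
  node 2: 111
  node 3: 100
  node 4: 111
  node 5: 111
  node 6: 100
  node 7: 110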